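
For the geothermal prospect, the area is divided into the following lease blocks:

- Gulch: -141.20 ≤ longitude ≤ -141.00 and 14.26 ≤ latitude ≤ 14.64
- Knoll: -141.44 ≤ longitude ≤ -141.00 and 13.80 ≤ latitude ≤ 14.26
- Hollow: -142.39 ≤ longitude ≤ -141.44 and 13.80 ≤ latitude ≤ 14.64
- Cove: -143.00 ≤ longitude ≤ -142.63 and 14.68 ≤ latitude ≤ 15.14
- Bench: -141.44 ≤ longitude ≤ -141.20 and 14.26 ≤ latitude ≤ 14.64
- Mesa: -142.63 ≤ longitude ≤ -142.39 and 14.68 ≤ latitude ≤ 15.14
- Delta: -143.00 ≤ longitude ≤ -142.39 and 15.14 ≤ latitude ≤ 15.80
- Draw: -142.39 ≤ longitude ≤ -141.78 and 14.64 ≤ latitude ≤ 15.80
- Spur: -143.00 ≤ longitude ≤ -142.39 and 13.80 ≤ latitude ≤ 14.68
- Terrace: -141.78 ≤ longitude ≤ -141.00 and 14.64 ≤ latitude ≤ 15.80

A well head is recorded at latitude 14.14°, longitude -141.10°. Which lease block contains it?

Knoll

The point has longitude = -141.10 and latitude = 14.14.
Only Knoll satisfies -141.44 ≤ longitude ≤ -141.00 and 13.80 ≤ latitude ≤ 14.26.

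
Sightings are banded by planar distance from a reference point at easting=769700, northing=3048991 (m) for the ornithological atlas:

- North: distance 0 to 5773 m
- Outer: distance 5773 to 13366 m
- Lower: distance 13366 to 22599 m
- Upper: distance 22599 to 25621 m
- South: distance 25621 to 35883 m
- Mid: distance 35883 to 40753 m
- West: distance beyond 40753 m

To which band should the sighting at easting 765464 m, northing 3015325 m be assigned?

Distance = √((765464−769700)² + (3015325−3048991)²) = √(17943696.000 + 1133399556.000) = 33931.449 m.
25621 ≤ 33931.449 < 35883 → South.

South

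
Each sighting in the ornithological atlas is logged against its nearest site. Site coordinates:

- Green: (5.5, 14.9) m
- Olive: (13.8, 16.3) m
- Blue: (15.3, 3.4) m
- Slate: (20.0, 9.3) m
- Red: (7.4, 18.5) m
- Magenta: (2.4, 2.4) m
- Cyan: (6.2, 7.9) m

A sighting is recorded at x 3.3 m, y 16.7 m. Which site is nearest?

Squared distances to each site:
Green: 8.080; Olive: 110.410; Blue: 320.890; Slate: 333.650; Red: 20.050; Magenta: 205.300; Cyan: 85.850.
Minimum at Green.

Green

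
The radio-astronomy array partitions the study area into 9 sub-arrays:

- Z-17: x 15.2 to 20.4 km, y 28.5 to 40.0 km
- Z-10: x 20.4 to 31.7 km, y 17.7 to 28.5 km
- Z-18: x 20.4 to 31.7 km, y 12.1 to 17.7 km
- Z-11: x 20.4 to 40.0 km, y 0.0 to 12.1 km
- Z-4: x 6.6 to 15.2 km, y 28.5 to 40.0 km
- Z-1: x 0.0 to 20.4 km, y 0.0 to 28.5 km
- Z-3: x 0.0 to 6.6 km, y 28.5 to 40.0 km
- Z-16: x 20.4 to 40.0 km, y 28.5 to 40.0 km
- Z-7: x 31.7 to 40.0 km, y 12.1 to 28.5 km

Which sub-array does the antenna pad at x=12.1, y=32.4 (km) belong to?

Z-4

The point has x = 12.1 and y = 32.4.
Only Z-4 satisfies 6.6 ≤ x ≤ 15.2 and 28.5 ≤ y ≤ 40.0.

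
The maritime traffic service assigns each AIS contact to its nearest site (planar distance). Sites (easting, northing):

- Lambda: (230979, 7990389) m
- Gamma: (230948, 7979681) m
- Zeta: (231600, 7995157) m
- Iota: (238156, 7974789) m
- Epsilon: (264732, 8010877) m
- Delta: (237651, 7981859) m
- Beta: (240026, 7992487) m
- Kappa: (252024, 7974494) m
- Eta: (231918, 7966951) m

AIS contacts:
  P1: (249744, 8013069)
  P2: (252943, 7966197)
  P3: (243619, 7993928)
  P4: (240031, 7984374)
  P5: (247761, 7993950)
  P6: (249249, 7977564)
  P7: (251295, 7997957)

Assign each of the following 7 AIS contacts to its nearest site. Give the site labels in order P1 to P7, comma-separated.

P1 → Epsilon (d²=229445008.00)
P2 → Kappa (d²=69684770.00)
P3 → Beta (d²=14986130.00)
P4 → Delta (d²=11989625.00)
P5 → Beta (d²=61970594.00)
P6 → Kappa (d²=17125525.00)
P7 → Beta (d²=156911261.00)

Epsilon, Kappa, Beta, Delta, Beta, Kappa, Beta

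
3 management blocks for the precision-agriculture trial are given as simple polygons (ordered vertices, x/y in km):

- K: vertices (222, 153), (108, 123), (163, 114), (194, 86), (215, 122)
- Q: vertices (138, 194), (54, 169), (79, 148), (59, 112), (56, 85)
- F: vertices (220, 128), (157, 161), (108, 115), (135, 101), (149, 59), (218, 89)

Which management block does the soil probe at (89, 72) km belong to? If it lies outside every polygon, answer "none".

none

Cast a ray rightward from (89, 72). For each polygon, the edges (by vertex number in listed order) whose endpoints lie on opposite sides of y = 72, where each meets that height, and whether that is right or left of the point:
K: no edge straddles that height → 0 crossings.
Q: no edge straddles that height → 0 crossings.
F: 4–5 at x≈144.7 (right), 5–6 at x≈178.9 (right) → 2 crossings.
All counts are even, so the point lies outside every listed polygon.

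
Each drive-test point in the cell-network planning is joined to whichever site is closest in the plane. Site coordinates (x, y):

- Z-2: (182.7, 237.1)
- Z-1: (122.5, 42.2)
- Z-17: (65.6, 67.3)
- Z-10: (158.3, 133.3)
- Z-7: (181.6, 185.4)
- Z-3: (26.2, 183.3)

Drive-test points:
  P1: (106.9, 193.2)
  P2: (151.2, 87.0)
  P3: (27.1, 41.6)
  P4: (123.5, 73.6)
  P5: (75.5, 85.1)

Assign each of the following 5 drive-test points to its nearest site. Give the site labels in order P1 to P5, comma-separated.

Z-7, Z-10, Z-17, Z-1, Z-17

P1 → Z-7 (d²=5640.93)
P2 → Z-10 (d²=2194.10)
P3 → Z-17 (d²=2142.74)
P4 → Z-1 (d²=986.96)
P5 → Z-17 (d²=414.85)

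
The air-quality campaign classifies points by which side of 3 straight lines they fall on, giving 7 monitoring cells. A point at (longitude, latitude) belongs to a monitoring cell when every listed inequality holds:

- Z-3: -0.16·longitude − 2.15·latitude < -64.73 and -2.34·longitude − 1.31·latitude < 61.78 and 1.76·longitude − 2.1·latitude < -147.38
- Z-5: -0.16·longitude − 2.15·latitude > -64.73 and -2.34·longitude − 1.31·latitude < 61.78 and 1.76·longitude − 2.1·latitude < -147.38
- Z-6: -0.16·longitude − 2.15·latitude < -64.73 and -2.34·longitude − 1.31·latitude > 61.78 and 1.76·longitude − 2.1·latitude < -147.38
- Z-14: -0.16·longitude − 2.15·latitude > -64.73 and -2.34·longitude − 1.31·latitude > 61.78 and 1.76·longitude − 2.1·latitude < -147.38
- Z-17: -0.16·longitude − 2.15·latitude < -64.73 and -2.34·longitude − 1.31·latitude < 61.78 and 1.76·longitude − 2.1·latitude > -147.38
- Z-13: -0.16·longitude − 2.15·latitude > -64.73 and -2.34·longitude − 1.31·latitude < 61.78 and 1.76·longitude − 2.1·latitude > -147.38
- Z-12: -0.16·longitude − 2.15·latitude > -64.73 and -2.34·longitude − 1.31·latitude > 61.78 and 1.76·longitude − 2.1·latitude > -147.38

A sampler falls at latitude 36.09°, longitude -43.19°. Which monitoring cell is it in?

Z-3

-0.16·-43.19 − 2.15·36.09 = -70.683, which is < -64.73
-2.34·-43.19 − 1.31·36.09 = 53.787, which is < 61.78
1.76·-43.19 − 2.1·36.09 = -151.803, which is < -147.38
This sign pattern matches Z-3.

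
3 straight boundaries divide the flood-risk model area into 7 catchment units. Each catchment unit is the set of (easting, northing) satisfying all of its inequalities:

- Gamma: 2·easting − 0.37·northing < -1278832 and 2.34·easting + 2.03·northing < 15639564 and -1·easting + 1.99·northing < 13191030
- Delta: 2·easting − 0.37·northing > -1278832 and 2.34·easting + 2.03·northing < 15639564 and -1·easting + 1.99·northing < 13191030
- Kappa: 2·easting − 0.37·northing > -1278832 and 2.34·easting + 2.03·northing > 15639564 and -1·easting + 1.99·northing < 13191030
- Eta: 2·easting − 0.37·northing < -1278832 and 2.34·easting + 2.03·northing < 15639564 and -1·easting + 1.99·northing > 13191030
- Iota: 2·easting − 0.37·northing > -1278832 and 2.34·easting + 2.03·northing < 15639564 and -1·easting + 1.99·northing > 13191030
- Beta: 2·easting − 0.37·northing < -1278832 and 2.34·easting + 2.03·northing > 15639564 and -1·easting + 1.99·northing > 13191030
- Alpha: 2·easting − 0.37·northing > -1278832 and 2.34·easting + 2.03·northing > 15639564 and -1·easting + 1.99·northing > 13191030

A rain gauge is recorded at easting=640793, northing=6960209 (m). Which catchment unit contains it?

Eta

2·640793 − 0.37·6960209 = -1293691.330, which is < -1278832
2.34·640793 + 2.03·6960209 = 15628679.890, which is < 15639564
-1·640793 + 1.99·6960209 = 13210022.910, which is > 13191030
This sign pattern matches Eta.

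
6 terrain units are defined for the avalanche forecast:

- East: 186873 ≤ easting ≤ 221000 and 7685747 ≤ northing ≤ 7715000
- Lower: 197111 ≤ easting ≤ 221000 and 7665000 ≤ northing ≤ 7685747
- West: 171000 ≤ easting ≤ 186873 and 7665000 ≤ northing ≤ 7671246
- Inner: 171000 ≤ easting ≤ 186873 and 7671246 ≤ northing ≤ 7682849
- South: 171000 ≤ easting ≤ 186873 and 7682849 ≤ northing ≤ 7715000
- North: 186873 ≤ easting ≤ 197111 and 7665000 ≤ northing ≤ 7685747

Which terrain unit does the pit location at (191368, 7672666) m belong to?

North

The point has easting = 191368 and northing = 7672666.
Only North satisfies 186873 ≤ easting ≤ 197111 and 7665000 ≤ northing ≤ 7685747.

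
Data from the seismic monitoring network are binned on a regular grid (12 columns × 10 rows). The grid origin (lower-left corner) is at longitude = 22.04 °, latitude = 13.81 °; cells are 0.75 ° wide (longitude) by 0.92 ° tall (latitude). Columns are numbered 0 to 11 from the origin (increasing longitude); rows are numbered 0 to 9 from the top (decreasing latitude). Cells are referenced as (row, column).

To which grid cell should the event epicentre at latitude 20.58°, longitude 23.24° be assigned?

(2, 1)

Column index: ⌊(23.24 − 22.04) / 0.75⌋ = ⌊1.600⌋ = 1
Row offset from origin: ⌊(20.58 − 13.81) / 0.92⌋ = ⌊7.359⌋ = 7 → row 2 (counted from top)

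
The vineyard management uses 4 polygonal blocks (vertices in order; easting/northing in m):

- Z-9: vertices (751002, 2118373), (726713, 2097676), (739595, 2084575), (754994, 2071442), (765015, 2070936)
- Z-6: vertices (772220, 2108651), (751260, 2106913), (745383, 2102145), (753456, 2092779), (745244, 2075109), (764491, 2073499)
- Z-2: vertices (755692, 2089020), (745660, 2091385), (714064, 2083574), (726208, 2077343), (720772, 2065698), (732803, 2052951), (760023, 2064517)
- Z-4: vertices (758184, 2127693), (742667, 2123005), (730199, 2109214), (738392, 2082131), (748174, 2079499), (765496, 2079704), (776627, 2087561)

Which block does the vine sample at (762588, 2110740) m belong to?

Z-4

Cast a ray rightward from (762588, 2110740). For each polygon, the edges (by vertex number in listed order) whose endpoints lie on opposite sides of northing = 2110740, where each meets that height, and whether that is right or left of the point:
Z-9: 1–2 at easting≈742044.3 (left), 5–1 at easting≈753256.8 (left) → 0 crossings.
Z-6: no edge straddles that height → 0 crossings.
Z-2: no edge straddles that height → 0 crossings.
Z-4: 2–3 at easting≈731578.6 (left), 7–1 at easting≈765974.9 (right) → 1 crossing.
Only Z-4 has an odd count, so the point is inside Z-4.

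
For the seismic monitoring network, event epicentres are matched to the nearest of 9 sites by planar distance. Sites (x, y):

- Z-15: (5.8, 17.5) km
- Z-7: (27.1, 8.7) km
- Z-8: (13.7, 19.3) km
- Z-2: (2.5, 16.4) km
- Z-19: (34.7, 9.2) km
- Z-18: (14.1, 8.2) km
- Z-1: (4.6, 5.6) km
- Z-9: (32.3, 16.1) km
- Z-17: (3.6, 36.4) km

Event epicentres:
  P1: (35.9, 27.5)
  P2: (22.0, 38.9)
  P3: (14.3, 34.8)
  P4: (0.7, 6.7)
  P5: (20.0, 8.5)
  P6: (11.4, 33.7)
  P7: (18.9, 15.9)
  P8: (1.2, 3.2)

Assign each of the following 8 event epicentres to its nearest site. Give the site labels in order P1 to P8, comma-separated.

P1 → Z-9 (d²=142.92)
P2 → Z-17 (d²=344.81)
P3 → Z-17 (d²=117.05)
P4 → Z-1 (d²=16.42)
P5 → Z-18 (d²=34.90)
P6 → Z-17 (d²=68.13)
P7 → Z-8 (d²=38.60)
P8 → Z-1 (d²=17.32)

Z-9, Z-17, Z-17, Z-1, Z-18, Z-17, Z-8, Z-1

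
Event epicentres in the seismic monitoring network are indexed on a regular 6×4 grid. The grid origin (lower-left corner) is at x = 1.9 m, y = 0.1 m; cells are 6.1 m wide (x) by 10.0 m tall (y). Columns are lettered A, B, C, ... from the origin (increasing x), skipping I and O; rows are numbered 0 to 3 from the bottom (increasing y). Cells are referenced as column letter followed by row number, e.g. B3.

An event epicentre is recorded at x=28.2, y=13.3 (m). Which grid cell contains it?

E1

Column index: ⌊(28.2 − 1.9) / 6.1⌋ = ⌊4.311⌋ = 4 → column E
Row offset from origin: ⌊(13.3 − 0.1) / 10.0⌋ = ⌊1.320⌋ = 1 → row 1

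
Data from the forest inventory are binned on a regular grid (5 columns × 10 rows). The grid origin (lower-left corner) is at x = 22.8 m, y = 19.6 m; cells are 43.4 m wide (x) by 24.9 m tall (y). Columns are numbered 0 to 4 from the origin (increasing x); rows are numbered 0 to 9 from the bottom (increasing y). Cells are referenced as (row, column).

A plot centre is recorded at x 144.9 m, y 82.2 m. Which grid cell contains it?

Column index: ⌊(144.9 − 22.8) / 43.4⌋ = ⌊2.813⌋ = 2
Row offset from origin: ⌊(82.2 − 19.6) / 24.9⌋ = ⌊2.514⌋ = 2 → row 2

(2, 2)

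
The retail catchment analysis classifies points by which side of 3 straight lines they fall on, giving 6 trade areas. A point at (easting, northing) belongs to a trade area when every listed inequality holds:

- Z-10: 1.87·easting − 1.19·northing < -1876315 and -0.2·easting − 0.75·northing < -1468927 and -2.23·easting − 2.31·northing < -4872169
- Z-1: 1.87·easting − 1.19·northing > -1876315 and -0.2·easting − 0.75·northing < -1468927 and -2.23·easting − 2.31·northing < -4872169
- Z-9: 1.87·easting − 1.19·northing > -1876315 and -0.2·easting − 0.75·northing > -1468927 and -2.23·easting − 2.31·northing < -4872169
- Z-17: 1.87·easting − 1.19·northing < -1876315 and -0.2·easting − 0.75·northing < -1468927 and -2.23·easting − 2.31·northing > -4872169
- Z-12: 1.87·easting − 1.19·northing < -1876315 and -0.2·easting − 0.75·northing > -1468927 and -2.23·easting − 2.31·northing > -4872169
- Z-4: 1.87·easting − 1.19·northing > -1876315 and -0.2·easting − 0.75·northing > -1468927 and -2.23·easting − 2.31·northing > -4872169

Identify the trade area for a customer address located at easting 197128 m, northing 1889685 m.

Z-12

1.87·197128 − 1.19·1889685 = -1880095.790, which is < -1876315
-0.2·197128 − 0.75·1889685 = -1456689.350, which is > -1468927
-2.23·197128 − 2.31·1889685 = -4804767.790, which is > -4872169
This sign pattern matches Z-12.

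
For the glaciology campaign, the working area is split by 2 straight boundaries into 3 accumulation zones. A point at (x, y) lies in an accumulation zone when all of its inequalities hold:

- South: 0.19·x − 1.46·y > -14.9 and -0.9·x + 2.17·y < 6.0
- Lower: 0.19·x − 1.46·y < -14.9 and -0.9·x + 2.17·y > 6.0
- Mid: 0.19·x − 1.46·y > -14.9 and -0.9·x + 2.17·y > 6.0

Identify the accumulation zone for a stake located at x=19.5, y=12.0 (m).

0.19·19.5 − 1.46·12.0 = -13.815, which is > -14.9
-0.9·19.5 + 2.17·12.0 = 8.490, which is > 6.0
This sign pattern matches Mid.

Mid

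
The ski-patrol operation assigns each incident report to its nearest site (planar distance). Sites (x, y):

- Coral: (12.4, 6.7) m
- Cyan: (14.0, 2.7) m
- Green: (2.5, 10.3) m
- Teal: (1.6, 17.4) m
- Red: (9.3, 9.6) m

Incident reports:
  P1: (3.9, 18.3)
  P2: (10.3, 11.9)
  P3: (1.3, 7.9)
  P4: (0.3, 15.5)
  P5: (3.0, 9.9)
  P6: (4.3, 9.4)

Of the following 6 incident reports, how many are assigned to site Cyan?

0

P1 → Teal
P2 → Red
P3 → Green
P4 → Teal
P5 → Green
P6 → Green
0 of the 6 go to Cyan.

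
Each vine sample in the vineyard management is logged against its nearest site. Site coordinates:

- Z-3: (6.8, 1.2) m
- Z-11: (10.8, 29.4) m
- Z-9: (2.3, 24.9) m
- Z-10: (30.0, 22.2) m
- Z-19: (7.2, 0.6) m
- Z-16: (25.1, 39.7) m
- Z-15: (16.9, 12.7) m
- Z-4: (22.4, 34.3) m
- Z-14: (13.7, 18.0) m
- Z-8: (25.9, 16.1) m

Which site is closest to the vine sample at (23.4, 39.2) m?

Squared distances to each site:
Z-3: 1719.560; Z-11: 254.800; Z-9: 649.700; Z-10: 332.560; Z-19: 1752.400; Z-16: 3.140; Z-15: 744.500; Z-4: 25.010; Z-14: 543.530; Z-8: 539.860.
Minimum at Z-16.

Z-16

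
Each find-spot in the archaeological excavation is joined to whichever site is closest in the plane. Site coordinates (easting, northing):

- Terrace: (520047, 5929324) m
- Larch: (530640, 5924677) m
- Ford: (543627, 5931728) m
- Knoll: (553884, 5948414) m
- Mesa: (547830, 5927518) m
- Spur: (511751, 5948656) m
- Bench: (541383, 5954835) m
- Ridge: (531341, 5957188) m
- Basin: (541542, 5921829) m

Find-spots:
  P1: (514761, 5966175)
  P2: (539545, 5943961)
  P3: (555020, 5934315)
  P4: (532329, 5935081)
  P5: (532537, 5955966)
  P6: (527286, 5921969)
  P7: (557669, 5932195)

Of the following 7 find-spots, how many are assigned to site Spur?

1

P1 → Spur
P2 → Bench
P3 → Mesa
P4 → Larch
P5 → Ridge
P6 → Larch
P7 → Mesa
1 of the 7 goes to Spur.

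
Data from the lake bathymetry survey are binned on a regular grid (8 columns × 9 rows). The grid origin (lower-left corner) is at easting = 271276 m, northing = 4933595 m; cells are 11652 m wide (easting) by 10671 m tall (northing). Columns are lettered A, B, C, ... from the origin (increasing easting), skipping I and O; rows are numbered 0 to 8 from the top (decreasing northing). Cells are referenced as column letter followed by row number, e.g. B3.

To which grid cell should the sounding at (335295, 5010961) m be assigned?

Column index: ⌊(335295 − 271276) / 11652⌋ = ⌊5.494⌋ = 5 → column F
Row offset from origin: ⌊(5010961 − 4933595) / 10671⌋ = ⌊7.250⌋ = 7 → row 1 (counted from top)

F1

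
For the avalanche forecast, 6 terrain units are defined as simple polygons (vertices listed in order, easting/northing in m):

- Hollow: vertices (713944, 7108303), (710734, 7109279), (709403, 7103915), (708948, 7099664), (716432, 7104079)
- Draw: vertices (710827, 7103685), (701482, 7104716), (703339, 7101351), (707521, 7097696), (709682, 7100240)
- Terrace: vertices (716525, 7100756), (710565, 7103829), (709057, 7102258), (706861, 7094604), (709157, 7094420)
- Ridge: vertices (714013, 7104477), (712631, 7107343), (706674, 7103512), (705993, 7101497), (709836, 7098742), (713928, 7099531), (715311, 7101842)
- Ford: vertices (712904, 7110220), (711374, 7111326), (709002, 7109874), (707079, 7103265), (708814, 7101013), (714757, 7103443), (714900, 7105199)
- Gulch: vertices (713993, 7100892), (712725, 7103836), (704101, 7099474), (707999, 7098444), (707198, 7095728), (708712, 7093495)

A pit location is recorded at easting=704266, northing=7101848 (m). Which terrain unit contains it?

Draw

Cast a ray rightward from (704266, 7101848). For each polygon, the edges (by vertex number in listed order) whose endpoints lie on opposite sides of northing = 7101848, where each meets that height, and whether that is right or left of the point:
Hollow: 3–4 at easting≈709181.8 (right), 4–5 at easting≈712650.2 (right) → 2 crossings.
Draw: 2–3 at easting≈703064.7 (left), 5–1 at easting≈710216.4 (right) → 1 crossing.
Terrace: 1–2 at easting≈714407.1 (right), 3–4 at easting≈708939.4 (right) → 2 crossings.
Ridge: 3–4 at easting≈706111.6 (right), 7–1 at easting≈715308.0 (right) → 2 crossings.
Ford: 4–5 at easting≈708170.7 (right), 5–6 at easting≈710856.1 (right) → 2 crossings.
Gulch: 1–2 at easting≈713581.2 (right), 2–3 at easting≈708794.6 (right) → 2 crossings.
Only Draw has an odd count, so the point is inside Draw.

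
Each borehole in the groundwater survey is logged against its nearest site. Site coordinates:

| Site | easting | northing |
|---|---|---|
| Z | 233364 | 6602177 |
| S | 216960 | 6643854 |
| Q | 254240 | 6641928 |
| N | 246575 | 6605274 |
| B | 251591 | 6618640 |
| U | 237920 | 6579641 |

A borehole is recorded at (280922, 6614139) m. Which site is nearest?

Squared distances to each site:
Z: 2404852808.000; S: 4974118669.000; Q: 1484157645.000; N: 1258304634.000; B: 880566562.000; U: 3039284008.000.
Minimum at B.

B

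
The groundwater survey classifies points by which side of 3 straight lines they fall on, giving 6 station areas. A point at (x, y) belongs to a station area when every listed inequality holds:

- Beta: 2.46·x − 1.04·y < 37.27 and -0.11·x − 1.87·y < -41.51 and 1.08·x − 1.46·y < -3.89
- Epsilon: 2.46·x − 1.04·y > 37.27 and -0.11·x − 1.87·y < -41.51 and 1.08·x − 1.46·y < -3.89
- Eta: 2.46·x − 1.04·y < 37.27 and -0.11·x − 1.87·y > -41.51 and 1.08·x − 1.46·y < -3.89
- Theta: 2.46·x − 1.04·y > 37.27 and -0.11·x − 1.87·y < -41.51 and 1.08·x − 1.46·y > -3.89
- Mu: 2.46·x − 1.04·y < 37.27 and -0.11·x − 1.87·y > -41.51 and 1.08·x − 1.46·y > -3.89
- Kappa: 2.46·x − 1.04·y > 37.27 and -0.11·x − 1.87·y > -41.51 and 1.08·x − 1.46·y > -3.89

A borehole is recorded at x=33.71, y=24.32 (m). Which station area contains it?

2.46·33.71 − 1.04·24.32 = 57.634, which is > 37.27
-0.11·33.71 − 1.87·24.32 = -49.187, which is < -41.51
1.08·33.71 − 1.46·24.32 = 0.900, which is > -3.89
This sign pattern matches Theta.

Theta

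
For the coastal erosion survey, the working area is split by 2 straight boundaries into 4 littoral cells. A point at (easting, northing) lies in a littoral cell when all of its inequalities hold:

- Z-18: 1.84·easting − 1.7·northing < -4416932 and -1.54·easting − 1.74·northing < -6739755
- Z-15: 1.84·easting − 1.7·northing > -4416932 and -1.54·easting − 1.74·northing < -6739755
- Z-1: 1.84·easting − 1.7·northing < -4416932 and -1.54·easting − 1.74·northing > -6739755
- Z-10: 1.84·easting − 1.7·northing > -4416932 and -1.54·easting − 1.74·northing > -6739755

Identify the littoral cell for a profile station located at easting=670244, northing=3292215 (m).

1.84·670244 − 1.7·3292215 = -4363516.540, which is > -4416932
-1.54·670244 − 1.74·3292215 = -6760629.860, which is < -6739755
This sign pattern matches Z-15.

Z-15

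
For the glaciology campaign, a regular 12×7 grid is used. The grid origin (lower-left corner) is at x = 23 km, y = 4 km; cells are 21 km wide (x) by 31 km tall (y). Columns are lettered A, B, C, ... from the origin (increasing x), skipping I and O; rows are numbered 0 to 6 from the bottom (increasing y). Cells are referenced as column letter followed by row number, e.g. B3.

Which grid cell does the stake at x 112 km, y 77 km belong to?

E2

Column index: ⌊(112 − 23) / 21⌋ = ⌊4.238⌋ = 4 → column E
Row offset from origin: ⌊(77 − 4) / 31⌋ = ⌊2.355⌋ = 2 → row 2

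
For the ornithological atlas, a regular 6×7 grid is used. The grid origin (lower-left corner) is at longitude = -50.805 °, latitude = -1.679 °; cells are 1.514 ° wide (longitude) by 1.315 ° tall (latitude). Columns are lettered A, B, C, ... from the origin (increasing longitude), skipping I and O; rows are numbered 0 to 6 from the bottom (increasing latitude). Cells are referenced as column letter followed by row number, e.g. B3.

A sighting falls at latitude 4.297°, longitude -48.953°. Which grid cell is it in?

Column index: ⌊(-48.953 − -50.805) / 1.514⌋ = ⌊1.223⌋ = 1 → column B
Row offset from origin: ⌊(4.297 − -1.679) / 1.315⌋ = ⌊4.544⌋ = 4 → row 4

B4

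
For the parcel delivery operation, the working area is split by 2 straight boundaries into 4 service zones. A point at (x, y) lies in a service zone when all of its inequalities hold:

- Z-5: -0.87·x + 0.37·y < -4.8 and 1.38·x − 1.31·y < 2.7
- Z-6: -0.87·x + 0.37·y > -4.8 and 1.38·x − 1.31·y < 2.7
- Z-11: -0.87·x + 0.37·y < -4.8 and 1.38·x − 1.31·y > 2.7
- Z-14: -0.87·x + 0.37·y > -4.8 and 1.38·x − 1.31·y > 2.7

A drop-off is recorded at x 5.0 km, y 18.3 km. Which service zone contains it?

Z-6

-0.87·5.0 + 0.37·18.3 = 2.421, which is > -4.8
1.38·5.0 − 1.31·18.3 = -17.073, which is < 2.7
This sign pattern matches Z-6.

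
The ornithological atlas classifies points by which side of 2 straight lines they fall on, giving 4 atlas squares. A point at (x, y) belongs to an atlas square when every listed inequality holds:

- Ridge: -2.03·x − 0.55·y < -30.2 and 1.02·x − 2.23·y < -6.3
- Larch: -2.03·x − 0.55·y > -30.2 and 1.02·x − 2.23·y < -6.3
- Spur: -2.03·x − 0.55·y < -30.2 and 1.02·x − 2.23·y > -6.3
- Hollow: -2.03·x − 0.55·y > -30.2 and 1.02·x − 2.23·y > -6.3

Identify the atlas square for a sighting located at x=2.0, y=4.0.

-2.03·2.0 − 0.55·4.0 = -6.260, which is > -30.2
1.02·2.0 − 2.23·4.0 = -6.880, which is < -6.3
This sign pattern matches Larch.

Larch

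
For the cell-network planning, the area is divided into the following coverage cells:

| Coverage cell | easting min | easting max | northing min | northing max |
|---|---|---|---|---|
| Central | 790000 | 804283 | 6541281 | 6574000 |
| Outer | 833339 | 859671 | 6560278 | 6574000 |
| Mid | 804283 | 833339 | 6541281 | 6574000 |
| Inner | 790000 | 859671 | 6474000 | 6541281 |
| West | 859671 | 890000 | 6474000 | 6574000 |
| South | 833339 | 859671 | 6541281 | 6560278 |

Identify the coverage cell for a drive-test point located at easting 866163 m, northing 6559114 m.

West

The point has easting = 866163 and northing = 6559114.
Only West satisfies 859671 ≤ easting ≤ 890000 and 6474000 ≤ northing ≤ 6574000.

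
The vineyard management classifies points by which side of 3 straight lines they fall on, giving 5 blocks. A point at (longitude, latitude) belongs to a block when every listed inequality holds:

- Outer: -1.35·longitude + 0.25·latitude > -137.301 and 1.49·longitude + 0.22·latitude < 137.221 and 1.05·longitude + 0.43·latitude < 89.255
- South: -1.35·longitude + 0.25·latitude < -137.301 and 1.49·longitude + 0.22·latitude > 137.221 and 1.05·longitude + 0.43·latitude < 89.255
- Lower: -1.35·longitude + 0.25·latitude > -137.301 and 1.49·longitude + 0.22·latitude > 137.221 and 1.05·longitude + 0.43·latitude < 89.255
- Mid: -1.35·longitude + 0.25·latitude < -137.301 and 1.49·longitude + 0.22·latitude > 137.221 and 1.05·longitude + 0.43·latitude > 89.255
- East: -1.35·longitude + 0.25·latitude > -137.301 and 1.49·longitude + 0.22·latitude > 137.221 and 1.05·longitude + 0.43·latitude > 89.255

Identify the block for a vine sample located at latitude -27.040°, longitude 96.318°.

-1.35·96.318 + 0.25·-27.040 = -136.789, which is > -137.301
1.49·96.318 + 0.22·-27.040 = 137.565, which is > 137.221
1.05·96.318 + 0.43·-27.040 = 89.507, which is > 89.255
This sign pattern matches East.

East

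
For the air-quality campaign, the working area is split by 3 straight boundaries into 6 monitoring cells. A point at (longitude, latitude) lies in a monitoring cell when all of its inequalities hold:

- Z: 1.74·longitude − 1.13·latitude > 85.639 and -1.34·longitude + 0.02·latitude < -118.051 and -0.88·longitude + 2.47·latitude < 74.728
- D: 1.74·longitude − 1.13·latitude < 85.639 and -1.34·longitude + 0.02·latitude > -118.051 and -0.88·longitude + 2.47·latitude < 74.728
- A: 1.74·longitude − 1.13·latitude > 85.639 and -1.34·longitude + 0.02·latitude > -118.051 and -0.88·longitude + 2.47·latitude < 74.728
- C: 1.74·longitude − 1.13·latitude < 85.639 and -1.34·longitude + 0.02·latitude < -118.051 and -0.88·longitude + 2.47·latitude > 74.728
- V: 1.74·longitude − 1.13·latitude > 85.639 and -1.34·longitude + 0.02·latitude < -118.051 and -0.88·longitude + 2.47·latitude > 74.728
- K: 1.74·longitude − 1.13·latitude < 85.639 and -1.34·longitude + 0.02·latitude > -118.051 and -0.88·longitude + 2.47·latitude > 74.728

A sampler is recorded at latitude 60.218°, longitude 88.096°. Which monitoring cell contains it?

D

1.74·88.096 − 1.13·60.218 = 85.241, which is < 85.639
-1.34·88.096 + 0.02·60.218 = -116.844, which is > -118.051
-0.88·88.096 + 2.47·60.218 = 71.214, which is < 74.728
This sign pattern matches D.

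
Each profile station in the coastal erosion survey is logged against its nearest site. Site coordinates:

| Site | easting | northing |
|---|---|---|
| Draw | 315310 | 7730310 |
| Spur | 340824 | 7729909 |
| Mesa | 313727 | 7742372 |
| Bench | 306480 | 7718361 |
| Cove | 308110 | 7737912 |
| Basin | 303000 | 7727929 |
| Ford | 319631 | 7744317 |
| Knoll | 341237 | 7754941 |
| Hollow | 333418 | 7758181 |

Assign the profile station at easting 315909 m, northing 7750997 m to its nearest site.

Squared distances to each site:
Draw: 428310770.000; Spur: 1065460969.000; Mesa: 79151749.000; Bench: 1154014537.000; Cove: 232041626.000; Basin: 698774905.000; Ford: 58475684.000; Knoll: 657062720.000; Hollow: 358174937.000.
Minimum at Ford.

Ford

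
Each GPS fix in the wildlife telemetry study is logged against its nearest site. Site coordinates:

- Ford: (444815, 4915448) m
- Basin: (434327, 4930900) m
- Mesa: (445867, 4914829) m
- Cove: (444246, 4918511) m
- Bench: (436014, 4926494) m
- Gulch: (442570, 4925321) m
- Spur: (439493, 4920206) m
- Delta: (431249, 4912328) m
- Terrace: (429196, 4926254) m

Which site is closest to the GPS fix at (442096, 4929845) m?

Squared distances to each site:
Ford: 214666570.000; Basin: 61470386.000; Mesa: 239700697.000; Cove: 133082056.000; Bench: 48219925.000; Gulch: 20691252.000; Spur: 99685930.000; Delta: 424502698.000; Terrace: 179305281.000.
Minimum at Gulch.

Gulch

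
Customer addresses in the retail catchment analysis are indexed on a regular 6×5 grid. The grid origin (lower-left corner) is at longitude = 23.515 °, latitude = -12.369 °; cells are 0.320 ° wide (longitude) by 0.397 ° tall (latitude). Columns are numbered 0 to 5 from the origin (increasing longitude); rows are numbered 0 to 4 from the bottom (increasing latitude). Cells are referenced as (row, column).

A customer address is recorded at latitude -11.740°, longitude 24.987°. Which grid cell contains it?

Column index: ⌊(24.987 − 23.515) / 0.320⌋ = ⌊4.600⌋ = 4
Row offset from origin: ⌊(-11.740 − -12.369) / 0.397⌋ = ⌊1.584⌋ = 1 → row 1

(1, 4)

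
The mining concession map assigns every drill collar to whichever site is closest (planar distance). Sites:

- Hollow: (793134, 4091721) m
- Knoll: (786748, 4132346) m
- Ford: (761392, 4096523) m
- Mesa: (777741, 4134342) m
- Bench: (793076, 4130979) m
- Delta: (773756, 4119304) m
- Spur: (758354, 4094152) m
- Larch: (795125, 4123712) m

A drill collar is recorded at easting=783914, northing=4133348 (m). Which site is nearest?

Squared distances to each site:
Hollow: 1817815529.000; Knoll: 9035560.000; Ford: 1863321109.000; Mesa: 39093965.000; Bench: 89554405.000; Delta: 300418900.000; Spur: 2189640016.000; Larch: 218539017.000.
Minimum at Knoll.

Knoll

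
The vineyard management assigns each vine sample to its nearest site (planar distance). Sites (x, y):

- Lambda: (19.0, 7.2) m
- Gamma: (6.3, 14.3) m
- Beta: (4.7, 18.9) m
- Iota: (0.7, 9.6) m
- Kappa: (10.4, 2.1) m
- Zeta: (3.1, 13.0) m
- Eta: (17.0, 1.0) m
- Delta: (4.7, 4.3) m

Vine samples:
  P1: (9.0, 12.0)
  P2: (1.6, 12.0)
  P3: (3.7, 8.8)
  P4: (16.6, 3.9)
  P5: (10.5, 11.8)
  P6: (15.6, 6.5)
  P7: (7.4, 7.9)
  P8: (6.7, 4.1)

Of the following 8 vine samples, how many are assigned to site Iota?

P1 → Gamma
P2 → Zeta
P3 → Iota
P4 → Eta
P5 → Gamma
P6 → Lambda
P7 → Delta
P8 → Delta
1 of the 8 goes to Iota.

1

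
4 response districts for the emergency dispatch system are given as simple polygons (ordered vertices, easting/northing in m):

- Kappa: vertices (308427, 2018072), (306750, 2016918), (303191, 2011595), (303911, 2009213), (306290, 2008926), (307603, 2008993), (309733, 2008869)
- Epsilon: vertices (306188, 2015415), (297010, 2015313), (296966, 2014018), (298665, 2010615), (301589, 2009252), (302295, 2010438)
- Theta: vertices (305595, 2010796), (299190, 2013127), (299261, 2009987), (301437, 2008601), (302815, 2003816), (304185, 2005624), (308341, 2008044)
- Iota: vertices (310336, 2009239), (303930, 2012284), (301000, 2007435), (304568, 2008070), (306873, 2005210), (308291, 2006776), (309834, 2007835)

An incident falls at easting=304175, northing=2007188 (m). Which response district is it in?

Cast a ray rightward from (304175, 2007188). For each polygon, the edges (by vertex number in listed order) whose endpoints lie on opposite sides of northing = 2007188, where each meets that height, and whether that is right or left of the point:
Kappa: no edge straddles that height → 0 crossings.
Epsilon: no edge straddles that height → 0 crossings.
Theta: 4–5 at easting≈301843.9 (left), 6–7 at easting≈306870.9 (right) → 1 crossing.
Iota: 4–5 at easting≈305278.8 (right), 6–7 at easting≈308891.3 (right) → 2 crossings.
Only Theta has an odd count, so the point is inside Theta.

Theta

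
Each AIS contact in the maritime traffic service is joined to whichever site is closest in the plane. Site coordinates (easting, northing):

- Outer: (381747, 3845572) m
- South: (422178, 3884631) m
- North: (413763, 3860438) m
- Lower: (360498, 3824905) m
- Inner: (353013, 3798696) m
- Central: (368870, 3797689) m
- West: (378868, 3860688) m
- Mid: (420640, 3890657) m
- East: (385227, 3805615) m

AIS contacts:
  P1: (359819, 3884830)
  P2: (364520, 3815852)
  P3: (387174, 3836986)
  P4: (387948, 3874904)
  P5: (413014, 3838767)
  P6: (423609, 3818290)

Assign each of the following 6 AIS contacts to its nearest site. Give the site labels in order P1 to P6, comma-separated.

P1 → West (d²=945700565.00)
P2 → Lower (d²=98133293.00)
P3 → Outer (d²=103171725.00)
P4 → West (d²=284541056.00)
P5 → North (d²=470193242.00)
P6 → East (d²=1633833549.00)

West, Lower, Outer, West, North, East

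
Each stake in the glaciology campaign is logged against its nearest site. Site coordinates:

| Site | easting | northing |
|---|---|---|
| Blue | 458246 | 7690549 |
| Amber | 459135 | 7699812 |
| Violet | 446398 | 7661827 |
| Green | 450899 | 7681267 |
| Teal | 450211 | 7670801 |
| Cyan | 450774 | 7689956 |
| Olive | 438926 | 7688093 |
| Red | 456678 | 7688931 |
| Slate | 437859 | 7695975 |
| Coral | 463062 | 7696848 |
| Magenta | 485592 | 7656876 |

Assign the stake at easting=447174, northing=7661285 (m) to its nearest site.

Violet

Squared distances to each site:
Blue: 978970880.000; Amber: 1627395250.000; Violet: 895940.000; Green: 413155949.000; Teal: 99777625.000; Cyan: 834986241.000; Olive: 786698368.000; Red: 854627332.000; Slate: 1290165325.000; Coral: 1517155513.000; Magenta: 1495382005.000.
Minimum at Violet.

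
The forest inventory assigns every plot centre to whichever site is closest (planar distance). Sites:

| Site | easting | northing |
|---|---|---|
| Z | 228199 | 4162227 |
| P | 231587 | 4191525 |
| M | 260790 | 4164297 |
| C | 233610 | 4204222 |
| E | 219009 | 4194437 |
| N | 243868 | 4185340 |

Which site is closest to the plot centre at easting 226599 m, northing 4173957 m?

Z

Squared distances to each site:
Z: 140152900.000; P: 333514768.000; M: 1262340081.000; C: 965124346.000; E: 477038500.000; N: 427791050.000.
Minimum at Z.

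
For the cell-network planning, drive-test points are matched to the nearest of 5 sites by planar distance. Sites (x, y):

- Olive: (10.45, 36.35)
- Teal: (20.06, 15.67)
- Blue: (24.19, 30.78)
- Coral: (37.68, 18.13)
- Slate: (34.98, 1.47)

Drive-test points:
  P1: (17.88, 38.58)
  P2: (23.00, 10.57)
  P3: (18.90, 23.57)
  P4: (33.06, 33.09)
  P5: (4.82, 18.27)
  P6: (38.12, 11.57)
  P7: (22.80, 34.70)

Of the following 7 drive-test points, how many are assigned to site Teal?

P1 → Olive
P2 → Teal
P3 → Teal
P4 → Blue
P5 → Teal
P6 → Coral
P7 → Blue
3 of the 7 go to Teal.

3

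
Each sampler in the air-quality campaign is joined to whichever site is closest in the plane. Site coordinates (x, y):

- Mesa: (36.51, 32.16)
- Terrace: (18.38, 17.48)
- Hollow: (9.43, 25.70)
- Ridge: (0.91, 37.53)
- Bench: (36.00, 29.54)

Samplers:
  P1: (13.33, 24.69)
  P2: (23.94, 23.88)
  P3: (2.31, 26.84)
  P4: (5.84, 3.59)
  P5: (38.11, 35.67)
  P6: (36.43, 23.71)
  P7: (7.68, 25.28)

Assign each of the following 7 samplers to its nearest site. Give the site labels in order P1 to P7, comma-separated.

P1 → Hollow (d²=16.23)
P2 → Terrace (d²=71.87)
P3 → Hollow (d²=51.99)
P4 → Terrace (d²=350.18)
P5 → Mesa (d²=14.88)
P6 → Bench (d²=34.17)
P7 → Hollow (d²=3.24)

Hollow, Terrace, Hollow, Terrace, Mesa, Bench, Hollow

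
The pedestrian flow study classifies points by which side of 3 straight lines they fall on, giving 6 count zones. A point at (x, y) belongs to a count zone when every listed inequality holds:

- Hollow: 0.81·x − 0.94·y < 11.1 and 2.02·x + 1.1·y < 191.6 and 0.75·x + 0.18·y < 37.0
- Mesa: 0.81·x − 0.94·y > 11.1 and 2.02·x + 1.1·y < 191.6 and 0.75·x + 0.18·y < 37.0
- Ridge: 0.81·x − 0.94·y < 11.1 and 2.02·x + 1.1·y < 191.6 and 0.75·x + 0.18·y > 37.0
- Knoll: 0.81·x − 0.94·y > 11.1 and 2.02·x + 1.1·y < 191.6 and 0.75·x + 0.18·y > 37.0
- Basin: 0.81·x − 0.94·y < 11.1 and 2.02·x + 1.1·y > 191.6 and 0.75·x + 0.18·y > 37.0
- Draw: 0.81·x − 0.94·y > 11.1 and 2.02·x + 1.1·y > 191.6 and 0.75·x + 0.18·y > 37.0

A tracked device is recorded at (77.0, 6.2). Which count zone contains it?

0.81·77.0 − 0.94·6.2 = 56.542, which is > 11.1
2.02·77.0 + 1.1·6.2 = 162.360, which is < 191.6
0.75·77.0 + 0.18·6.2 = 58.866, which is > 37.0
This sign pattern matches Knoll.

Knoll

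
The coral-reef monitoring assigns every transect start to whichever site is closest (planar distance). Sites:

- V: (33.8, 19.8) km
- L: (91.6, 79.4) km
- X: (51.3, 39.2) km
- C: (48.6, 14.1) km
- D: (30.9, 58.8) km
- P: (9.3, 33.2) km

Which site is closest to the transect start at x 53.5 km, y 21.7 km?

Squared distances to each site:
V: 391.700; L: 4780.900; X: 311.090; C: 81.770; D: 1887.170; P: 2085.890.
Minimum at C.

C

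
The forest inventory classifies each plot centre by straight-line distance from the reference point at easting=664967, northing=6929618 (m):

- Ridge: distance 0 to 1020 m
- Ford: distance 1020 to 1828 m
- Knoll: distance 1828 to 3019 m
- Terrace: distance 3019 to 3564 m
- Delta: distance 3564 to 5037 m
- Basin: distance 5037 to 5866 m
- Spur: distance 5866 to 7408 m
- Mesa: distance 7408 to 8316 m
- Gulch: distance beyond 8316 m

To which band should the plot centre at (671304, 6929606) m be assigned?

Distance = √((671304−664967)² + (6929606−6929618)²) = √(40157569.000 + 144.000) = 6337.011 m.
5866 ≤ 6337.011 < 7408 → Spur.

Spur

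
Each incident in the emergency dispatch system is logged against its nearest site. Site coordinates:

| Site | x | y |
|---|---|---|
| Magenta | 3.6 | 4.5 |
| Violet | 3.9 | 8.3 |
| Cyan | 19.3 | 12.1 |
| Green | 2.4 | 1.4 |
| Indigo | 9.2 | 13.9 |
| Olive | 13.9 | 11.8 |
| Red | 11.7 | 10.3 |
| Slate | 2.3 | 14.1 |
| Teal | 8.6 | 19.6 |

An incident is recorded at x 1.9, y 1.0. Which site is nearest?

Green

Squared distances to each site:
Magenta: 15.140; Violet: 57.290; Cyan: 425.970; Green: 0.410; Indigo: 219.700; Olive: 260.640; Red: 182.530; Slate: 171.770; Teal: 390.850.
Minimum at Green.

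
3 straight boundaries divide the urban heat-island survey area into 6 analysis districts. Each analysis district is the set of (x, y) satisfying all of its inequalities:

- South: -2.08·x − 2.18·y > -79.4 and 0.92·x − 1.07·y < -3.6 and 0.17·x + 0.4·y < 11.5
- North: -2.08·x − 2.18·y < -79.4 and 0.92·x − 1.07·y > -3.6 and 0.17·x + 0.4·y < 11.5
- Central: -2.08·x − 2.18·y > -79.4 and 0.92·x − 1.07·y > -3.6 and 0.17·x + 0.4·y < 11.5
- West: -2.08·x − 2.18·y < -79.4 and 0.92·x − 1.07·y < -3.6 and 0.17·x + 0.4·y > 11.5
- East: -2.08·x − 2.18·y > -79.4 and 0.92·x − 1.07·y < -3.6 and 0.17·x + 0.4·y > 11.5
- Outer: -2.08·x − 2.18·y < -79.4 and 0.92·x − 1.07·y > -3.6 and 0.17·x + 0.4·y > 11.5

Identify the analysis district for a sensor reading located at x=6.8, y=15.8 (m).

South

-2.08·6.8 − 2.18·15.8 = -48.588, which is > -79.4
0.92·6.8 − 1.07·15.8 = -10.650, which is < -3.6
0.17·6.8 + 0.4·15.8 = 7.476, which is < 11.5
This sign pattern matches South.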